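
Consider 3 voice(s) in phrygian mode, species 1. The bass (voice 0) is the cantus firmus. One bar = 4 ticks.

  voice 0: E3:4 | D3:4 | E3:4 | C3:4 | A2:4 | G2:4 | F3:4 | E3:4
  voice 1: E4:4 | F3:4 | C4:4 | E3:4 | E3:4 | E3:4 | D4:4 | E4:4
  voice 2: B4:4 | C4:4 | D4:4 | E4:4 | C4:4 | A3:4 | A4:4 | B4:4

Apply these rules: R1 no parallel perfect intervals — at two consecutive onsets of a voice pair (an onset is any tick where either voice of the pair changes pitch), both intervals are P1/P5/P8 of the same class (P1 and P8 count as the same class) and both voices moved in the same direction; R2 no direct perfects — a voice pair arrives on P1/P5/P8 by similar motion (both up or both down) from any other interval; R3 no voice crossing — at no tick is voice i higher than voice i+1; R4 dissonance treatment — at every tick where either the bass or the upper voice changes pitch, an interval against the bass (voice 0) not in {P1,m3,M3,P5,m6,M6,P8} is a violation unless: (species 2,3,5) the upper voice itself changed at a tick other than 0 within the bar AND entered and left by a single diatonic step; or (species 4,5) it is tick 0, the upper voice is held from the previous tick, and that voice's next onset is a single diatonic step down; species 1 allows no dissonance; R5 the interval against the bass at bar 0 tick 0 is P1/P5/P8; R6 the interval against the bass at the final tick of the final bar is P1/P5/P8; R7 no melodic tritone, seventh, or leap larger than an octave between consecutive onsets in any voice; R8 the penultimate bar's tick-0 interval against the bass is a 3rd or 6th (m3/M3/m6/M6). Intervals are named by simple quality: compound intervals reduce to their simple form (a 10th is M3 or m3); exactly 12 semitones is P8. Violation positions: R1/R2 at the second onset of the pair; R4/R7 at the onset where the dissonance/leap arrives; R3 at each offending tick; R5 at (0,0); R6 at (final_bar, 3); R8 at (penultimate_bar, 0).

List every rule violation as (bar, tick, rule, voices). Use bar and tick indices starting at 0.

(1, 0, R1, (1, 2))
(1, 0, R4, (0, 2))
(1, 0, R7, (1,))
(1, 0, R7, (2,))
(2, 0, R4, (0, 2))
(5, 0, R4, (0, 2))
(6, 0, R2, (1, 2))
(6, 0, R7, (0,))
(6, 0, R7, (1,))
(7, 0, R1, (1, 2))

bar 0: v0=E3 v1=E4 v2=B4 downbeat P5
bar 1: v0=D3 v1=F3 v2=C4 downbeat m7
bar 2: v0=E3 v1=C4 v2=D4 downbeat m7
bar 3: v0=C3 v1=E3 v2=E4 downbeat M3
bar 4: v0=A2 v1=E3 v2=C4 downbeat m3
bar 5: v0=G2 v1=E3 v2=A3 downbeat M2
bar 6: v0=F3 v1=D4 v2=A4 downbeat M3
bar 7: v0=E3 v1=E4 v2=B4 downbeat P5
  -> R1 @ bar 1 tick 0 v(1, 2): E4/B4 P5 -> F3/C4 P5 similar
  -> R4 @ bar 1 tick 0 v(0, 2): D3/C4 m7 untreated
  -> R7 @ bar 1 tick 0 v(1,): E4->F3 leap 11st
  -> R7 @ bar 1 tick 0 v(2,): B4->C4 leap 11st
  -> R4 @ bar 2 tick 0 v(0, 2): E3/D4 m7 untreated
  -> R4 @ bar 5 tick 0 v(0, 2): G2/A3 M2 untreated
  -> R2 @ bar 6 tick 0 v(1, 2): E3/A3 P4 -> D4/A4 P5 similar
  -> R7 @ bar 6 tick 0 v(0,): G2->F3 leap 10st
  -> R7 @ bar 6 tick 0 v(1,): E3->D4 leap 10st
  -> R1 @ bar 7 tick 0 v(1, 2): D4/A4 P5 -> E4/B4 P5 similar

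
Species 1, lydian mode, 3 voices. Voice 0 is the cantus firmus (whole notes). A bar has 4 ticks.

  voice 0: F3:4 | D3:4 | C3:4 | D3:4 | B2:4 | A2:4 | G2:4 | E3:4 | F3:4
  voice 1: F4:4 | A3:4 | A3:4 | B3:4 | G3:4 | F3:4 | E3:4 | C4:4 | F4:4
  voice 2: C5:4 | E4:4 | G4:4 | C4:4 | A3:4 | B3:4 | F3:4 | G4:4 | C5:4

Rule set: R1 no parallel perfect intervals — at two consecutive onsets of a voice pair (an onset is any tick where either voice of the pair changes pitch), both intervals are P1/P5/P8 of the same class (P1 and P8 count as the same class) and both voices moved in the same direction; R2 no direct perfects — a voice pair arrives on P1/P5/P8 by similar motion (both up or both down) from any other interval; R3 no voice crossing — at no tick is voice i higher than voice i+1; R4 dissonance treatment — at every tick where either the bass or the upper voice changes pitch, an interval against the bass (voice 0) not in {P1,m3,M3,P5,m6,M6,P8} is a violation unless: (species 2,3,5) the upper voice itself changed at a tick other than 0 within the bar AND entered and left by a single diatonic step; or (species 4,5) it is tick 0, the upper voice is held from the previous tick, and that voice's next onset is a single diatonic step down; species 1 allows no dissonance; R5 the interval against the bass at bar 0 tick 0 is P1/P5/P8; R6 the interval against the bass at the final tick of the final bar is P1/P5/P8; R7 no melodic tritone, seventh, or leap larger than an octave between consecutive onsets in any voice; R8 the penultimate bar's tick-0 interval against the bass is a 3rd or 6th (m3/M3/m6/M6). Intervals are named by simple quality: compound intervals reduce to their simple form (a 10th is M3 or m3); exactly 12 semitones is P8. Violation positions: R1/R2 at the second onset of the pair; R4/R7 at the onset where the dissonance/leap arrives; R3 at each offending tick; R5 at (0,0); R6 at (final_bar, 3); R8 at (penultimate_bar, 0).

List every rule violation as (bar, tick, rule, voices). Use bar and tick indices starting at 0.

(1, 0, R1, (1, 2))
(1, 0, R2, (0, 1))
(1, 0, R4, (0, 2))
(3, 0, R4, (0, 2))
(4, 0, R4, (0, 2))
(5, 0, R4, (0, 2))
(6, 0, R4, (0, 2))
(6, 0, R7, (2,))
(7, 0, R2, (1, 2))
(7, 0, R7, (2,))
(8, 0, R1, (1, 2))
(8, 0, R2, (0, 1))
(8, 0, R2, (0, 2))

bar 0: v0=F3 v1=F4 v2=C5 downbeat P5
bar 1: v0=D3 v1=A3 v2=E4 downbeat M2
bar 2: v0=C3 v1=A3 v2=G4 downbeat P5
bar 3: v0=D3 v1=B3 v2=C4 downbeat m7
bar 4: v0=B2 v1=G3 v2=A3 downbeat m7
bar 5: v0=A2 v1=F3 v2=B3 downbeat M2
bar 6: v0=G2 v1=E3 v2=F3 downbeat m7
bar 7: v0=E3 v1=C4 v2=G4 downbeat m3
bar 8: v0=F3 v1=F4 v2=C5 downbeat P5
  -> R1 @ bar 1 tick 0 v(1, 2): F4/C5 P5 -> A3/E4 P5 similar
  -> R2 @ bar 1 tick 0 v(0, 1): F3/F4 P8 -> D3/A3 P5 similar
  -> R4 @ bar 1 tick 0 v(0, 2): D3/E4 M2 untreated
  -> R4 @ bar 3 tick 0 v(0, 2): D3/C4 m7 untreated
  -> R4 @ bar 4 tick 0 v(0, 2): B2/A3 m7 untreated
  -> R4 @ bar 5 tick 0 v(0, 2): A2/B3 M2 untreated
  -> R4 @ bar 6 tick 0 v(0, 2): G2/F3 m7 untreated
  -> R7 @ bar 6 tick 0 v(2,): B3->F3 leap 6st
  -> R2 @ bar 7 tick 0 v(1, 2): E3/F3 m2 -> C4/G4 P5 similar
  -> R7 @ bar 7 tick 0 v(2,): F3->G4 leap 14st
  -> R1 @ bar 8 tick 0 v(1, 2): C4/G4 P5 -> F4/C5 P5 similar
  -> R2 @ bar 8 tick 0 v(0, 1): E3/C4 m6 -> F3/F4 P8 similar
  -> R2 @ bar 8 tick 0 v(0, 2): E3/G4 m3 -> F3/C5 P5 similar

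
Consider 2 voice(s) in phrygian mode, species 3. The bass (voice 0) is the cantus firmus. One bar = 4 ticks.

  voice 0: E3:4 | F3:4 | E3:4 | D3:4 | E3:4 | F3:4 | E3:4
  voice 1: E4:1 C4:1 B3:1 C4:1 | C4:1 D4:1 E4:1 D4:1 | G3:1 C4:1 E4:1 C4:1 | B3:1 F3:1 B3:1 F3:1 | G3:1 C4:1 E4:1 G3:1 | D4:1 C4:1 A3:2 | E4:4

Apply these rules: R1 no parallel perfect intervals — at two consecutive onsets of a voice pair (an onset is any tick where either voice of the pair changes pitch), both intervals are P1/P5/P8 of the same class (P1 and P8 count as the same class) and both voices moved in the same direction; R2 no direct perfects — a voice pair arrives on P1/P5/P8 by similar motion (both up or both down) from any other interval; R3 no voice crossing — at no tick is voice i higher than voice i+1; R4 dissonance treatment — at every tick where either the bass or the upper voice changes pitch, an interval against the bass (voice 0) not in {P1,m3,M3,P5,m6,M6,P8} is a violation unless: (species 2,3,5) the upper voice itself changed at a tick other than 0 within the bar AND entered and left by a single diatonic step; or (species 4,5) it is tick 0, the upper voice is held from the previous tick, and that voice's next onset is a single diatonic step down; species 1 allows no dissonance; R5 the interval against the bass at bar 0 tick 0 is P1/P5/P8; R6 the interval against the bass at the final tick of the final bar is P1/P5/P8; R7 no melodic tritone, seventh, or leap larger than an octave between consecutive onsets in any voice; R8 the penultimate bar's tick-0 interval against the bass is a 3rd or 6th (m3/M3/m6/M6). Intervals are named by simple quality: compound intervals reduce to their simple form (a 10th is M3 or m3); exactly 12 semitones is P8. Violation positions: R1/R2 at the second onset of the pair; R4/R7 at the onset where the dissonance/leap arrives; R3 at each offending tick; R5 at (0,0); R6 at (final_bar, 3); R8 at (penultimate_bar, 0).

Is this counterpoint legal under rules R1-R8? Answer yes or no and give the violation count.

No (3 violations)

bar 0: v0=E3 v1=E4 (P8)
bar 1: v0=F3 v1=C4 (P5)
bar 2: v0=E3 v1=G3 (m3)
bar 3: v0=D3 v1=B3 (M6)
bar 4: v0=E3 v1=G3 (m3)
bar 5: v0=F3 v1=D4 (M6)
bar 6: v0=E3 v1=E4 (P8)
  R7 @ bar3.1: B3->F3 leap 6st
  R7 @ bar3.2: F3->B3 leap 6st
  R7 @ bar3.3: B3->F3 leap 6st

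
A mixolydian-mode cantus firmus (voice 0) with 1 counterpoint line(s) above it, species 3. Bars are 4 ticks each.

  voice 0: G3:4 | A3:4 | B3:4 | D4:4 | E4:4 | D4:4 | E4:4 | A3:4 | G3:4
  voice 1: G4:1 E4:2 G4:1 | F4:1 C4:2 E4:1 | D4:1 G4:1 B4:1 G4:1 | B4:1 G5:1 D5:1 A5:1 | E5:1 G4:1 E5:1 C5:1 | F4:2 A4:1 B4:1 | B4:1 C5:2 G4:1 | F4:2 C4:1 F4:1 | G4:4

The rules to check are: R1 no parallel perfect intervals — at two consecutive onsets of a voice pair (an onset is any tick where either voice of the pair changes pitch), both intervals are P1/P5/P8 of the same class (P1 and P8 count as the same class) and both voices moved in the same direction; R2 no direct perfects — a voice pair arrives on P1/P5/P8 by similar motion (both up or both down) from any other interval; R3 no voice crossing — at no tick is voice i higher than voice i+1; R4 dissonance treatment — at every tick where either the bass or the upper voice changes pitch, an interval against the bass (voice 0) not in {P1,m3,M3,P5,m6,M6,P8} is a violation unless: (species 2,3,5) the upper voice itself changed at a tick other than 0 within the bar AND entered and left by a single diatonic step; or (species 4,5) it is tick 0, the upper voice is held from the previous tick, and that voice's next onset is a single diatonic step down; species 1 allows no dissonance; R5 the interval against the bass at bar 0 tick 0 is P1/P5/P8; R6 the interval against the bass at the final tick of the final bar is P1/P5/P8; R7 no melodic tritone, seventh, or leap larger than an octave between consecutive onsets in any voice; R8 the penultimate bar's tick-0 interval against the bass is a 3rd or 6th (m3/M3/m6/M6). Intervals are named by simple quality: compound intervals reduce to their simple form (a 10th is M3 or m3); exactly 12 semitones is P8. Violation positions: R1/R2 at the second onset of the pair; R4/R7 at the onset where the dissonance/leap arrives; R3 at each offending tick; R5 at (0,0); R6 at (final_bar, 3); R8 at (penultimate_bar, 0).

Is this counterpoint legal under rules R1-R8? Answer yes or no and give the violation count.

bar 0: v0=G3 v1=G4 (P8)
bar 1: v0=A3 v1=F4 (m6)
bar 2: v0=B3 v1=D4 (m3)
bar 3: v0=D4 v1=B4 (M6)
bar 4: v0=E4 v1=E5 (P8)
bar 5: v0=D4 v1=F4 (m3)
bar 6: v0=E4 v1=B4 (P5)
bar 7: v0=A3 v1=F4 (m6)
bar 8: v0=G3 v1=G4 (P8)
  R4 @ bar3.1: D4/G5 P4 untreated

No (1 violations)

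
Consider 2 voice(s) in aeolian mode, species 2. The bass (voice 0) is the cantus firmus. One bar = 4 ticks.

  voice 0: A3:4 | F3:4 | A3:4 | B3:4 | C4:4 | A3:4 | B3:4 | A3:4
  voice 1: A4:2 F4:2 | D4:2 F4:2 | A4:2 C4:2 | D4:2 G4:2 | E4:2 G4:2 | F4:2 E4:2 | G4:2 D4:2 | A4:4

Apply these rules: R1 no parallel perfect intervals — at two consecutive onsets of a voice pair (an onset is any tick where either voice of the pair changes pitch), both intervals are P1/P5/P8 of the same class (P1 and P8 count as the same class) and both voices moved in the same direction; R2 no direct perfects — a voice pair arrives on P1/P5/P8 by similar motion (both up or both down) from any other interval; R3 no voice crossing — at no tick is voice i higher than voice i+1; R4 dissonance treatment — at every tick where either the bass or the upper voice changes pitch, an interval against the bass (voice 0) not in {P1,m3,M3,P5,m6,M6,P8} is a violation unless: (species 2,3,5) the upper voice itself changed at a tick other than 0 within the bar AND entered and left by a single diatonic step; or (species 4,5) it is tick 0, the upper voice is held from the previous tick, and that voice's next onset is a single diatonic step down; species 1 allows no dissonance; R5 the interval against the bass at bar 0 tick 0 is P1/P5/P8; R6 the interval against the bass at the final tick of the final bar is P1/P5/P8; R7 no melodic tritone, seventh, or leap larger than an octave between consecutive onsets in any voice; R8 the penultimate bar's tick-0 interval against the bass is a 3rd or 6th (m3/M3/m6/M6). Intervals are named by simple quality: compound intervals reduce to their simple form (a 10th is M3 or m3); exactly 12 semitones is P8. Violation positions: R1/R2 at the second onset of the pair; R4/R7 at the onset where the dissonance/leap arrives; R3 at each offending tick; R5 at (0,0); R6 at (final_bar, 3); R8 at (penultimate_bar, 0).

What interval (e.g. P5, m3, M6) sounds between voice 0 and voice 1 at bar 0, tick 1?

P8

voice 0=A3 voice 1=A4 -> P8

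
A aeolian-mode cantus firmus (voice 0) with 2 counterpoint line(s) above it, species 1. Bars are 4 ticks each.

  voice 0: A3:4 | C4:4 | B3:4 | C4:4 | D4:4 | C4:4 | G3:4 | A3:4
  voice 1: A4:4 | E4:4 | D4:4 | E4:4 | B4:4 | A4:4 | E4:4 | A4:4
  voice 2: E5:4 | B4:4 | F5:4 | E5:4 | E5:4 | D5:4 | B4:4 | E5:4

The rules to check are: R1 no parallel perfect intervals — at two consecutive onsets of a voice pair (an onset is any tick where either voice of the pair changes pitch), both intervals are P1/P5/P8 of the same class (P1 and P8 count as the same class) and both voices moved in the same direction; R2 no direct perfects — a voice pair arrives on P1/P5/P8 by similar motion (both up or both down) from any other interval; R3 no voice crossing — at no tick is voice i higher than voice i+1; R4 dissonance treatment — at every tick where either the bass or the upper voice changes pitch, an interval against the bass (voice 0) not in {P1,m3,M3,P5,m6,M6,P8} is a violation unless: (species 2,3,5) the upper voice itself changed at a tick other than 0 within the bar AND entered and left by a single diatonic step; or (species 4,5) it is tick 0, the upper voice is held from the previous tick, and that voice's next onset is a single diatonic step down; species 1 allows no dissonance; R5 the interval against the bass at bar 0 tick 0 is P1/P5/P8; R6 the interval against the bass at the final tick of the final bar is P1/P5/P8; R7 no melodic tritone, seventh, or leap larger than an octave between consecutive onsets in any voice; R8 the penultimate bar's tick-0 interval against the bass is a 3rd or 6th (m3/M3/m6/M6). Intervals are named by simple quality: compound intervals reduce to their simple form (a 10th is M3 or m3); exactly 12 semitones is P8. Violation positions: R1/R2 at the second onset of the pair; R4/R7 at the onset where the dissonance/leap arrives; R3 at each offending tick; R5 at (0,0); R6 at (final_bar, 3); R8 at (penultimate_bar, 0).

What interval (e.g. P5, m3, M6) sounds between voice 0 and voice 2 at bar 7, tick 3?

voice 0=A3 voice 2=E5 -> P5

P5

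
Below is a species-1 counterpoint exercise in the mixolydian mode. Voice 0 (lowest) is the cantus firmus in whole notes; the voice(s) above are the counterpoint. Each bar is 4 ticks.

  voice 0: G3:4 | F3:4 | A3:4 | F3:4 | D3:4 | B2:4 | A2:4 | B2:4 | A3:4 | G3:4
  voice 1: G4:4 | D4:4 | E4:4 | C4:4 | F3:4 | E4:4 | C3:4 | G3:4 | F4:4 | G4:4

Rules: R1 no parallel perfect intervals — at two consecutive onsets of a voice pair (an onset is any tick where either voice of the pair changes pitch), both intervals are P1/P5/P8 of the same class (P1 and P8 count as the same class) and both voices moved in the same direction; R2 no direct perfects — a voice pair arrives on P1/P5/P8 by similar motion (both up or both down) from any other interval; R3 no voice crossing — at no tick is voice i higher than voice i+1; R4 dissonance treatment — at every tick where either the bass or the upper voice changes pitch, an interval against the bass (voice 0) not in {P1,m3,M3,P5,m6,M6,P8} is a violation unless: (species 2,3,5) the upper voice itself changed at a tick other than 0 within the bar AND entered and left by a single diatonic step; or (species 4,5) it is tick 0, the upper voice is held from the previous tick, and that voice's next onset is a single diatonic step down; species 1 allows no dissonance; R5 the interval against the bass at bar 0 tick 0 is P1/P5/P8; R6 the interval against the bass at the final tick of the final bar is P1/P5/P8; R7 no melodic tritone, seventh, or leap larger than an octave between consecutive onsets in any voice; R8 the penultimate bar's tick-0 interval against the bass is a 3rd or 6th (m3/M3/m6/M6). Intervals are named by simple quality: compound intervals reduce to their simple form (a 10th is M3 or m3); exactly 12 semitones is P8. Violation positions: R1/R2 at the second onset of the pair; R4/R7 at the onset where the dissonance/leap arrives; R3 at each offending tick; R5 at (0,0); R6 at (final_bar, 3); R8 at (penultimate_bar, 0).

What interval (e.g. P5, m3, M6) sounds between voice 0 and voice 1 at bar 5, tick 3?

voice 0=B2 voice 1=E4 -> P4

P4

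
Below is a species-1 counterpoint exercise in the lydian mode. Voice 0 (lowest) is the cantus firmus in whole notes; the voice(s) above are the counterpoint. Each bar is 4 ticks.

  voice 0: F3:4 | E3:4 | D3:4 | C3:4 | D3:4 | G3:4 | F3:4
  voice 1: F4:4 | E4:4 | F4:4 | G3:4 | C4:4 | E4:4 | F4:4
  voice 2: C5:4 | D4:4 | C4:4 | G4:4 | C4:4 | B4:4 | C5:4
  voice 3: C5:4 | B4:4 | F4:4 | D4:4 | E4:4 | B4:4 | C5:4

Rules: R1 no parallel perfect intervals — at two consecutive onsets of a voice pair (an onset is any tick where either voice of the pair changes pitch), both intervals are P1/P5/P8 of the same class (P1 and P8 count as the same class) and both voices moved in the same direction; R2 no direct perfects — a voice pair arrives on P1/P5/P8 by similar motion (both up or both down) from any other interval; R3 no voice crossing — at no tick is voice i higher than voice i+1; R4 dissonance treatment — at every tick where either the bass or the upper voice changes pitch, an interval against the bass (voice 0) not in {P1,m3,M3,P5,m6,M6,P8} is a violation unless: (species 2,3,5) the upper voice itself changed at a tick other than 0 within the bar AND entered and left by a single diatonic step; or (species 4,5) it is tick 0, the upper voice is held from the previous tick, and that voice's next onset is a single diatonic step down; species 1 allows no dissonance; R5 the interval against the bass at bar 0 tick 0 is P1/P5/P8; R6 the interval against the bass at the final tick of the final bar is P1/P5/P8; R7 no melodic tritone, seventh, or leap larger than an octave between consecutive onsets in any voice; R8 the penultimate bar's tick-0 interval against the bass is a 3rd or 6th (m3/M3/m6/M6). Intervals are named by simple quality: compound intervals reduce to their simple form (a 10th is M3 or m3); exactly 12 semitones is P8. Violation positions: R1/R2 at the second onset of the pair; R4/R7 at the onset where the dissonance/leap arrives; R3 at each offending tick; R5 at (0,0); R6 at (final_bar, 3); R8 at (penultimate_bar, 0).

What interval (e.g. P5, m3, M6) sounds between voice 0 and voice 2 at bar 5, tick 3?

M3

voice 0=G3 voice 2=B4 -> M3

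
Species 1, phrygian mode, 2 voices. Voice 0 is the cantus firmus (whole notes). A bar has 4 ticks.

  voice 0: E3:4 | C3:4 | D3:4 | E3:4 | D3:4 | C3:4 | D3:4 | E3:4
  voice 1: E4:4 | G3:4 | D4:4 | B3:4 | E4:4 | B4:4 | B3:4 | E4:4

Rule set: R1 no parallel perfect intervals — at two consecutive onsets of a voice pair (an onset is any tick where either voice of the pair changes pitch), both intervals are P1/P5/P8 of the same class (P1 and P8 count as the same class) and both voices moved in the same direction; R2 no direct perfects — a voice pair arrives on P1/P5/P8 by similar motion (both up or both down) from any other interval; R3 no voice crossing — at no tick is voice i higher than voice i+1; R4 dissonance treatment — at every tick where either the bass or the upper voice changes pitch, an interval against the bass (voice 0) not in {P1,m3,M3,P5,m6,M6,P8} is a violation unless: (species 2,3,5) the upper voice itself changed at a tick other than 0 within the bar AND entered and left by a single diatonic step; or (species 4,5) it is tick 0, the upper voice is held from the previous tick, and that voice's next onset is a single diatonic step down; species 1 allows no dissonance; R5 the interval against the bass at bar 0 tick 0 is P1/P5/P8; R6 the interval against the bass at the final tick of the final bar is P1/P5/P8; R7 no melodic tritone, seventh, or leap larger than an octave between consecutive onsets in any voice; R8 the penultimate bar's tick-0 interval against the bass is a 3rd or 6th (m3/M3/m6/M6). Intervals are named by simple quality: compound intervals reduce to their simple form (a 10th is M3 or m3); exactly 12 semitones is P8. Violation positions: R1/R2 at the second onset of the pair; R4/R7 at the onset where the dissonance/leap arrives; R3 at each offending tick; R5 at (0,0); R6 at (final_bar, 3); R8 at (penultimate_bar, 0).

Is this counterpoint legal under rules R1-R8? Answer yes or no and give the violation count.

No (5 violations)

bar 0: v0=E3 v1=E4 (P8)
bar 1: v0=C3 v1=G3 (P5)
bar 2: v0=D3 v1=D4 (P8)
bar 3: v0=E3 v1=B3 (P5)
bar 4: v0=D3 v1=E4 (M2)
bar 5: v0=C3 v1=B4 (M7)
bar 6: v0=D3 v1=B3 (M6)
bar 7: v0=E3 v1=E4 (P8)
  R2 @ bar1.0: E3/E4 P8 -> C3/G3 P5 similar
  R2 @ bar2.0: C3/G3 P5 -> D3/D4 P8 similar
  R4 @ bar4.0: D3/E4 M2 untreated
  R4 @ bar5.0: C3/B4 M7 untreated
  R2 @ bar7.0: D3/B3 M6 -> E3/E4 P8 similar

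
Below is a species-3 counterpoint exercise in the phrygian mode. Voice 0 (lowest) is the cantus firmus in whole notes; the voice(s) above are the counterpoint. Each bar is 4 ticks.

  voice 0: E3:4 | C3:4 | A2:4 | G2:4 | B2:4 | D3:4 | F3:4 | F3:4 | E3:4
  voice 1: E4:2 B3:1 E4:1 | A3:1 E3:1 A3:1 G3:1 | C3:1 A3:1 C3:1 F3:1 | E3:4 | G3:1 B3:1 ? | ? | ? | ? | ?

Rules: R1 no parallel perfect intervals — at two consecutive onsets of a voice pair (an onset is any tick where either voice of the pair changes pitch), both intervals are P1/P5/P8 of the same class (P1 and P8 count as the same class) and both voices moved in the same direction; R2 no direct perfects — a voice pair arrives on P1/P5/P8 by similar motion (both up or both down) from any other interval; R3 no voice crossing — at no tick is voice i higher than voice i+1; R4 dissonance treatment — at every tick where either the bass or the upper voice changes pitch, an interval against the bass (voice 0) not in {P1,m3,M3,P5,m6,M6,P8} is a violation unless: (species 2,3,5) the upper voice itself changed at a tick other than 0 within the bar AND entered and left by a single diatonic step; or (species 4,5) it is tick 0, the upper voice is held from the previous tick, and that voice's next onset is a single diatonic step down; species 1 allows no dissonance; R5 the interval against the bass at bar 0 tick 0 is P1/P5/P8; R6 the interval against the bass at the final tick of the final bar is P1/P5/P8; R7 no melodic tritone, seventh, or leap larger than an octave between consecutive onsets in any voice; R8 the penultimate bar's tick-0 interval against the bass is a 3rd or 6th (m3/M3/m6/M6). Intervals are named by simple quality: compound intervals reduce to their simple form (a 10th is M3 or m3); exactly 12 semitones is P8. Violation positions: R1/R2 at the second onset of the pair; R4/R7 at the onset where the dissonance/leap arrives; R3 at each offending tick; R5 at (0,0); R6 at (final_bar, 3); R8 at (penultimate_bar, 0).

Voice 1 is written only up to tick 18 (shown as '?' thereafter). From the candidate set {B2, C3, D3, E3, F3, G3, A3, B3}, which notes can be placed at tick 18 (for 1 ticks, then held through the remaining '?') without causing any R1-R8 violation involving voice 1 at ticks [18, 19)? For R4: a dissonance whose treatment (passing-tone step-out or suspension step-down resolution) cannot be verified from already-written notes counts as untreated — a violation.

{B2, B3, D3, G3}

B2: legal
C3: violates R4,R7
D3: legal
E3: violates R4
F3: violates R4,R7
G3: legal
A3: violates R4
B3: legal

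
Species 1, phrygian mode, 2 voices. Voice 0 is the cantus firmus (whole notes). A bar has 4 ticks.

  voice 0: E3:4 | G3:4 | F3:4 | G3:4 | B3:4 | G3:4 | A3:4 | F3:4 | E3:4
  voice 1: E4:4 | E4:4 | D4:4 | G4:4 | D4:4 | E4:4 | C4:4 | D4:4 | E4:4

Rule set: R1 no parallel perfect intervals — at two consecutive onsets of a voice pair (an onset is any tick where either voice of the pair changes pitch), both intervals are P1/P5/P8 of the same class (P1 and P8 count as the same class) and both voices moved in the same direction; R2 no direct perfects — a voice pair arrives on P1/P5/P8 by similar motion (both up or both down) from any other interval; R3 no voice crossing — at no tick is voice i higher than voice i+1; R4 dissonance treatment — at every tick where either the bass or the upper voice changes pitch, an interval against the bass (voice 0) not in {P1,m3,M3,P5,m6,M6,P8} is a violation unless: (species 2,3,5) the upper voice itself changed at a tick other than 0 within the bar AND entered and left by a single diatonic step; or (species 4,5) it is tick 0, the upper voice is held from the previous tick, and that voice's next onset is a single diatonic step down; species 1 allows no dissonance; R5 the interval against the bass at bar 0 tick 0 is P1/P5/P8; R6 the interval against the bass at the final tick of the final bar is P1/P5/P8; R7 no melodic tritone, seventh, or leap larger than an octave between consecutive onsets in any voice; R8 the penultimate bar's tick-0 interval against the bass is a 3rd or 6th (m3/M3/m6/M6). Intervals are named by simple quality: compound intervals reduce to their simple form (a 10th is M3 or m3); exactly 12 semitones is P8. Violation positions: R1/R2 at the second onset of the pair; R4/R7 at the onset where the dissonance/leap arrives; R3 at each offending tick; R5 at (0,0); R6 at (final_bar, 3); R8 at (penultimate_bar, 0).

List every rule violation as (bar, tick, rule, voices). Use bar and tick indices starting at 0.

(3, 0, R2, (0, 1))

bar 0: v0=E3 v1=E4 downbeat P8
bar 1: v0=G3 v1=E4 downbeat M6
bar 2: v0=F3 v1=D4 downbeat M6
bar 3: v0=G3 v1=G4 downbeat P8
bar 4: v0=B3 v1=D4 downbeat m3
bar 5: v0=G3 v1=E4 downbeat M6
bar 6: v0=A3 v1=C4 downbeat m3
bar 7: v0=F3 v1=D4 downbeat M6
bar 8: v0=E3 v1=E4 downbeat P8
  -> R2 @ bar 3 tick 0 v(0, 1): F3/D4 M6 -> G3/G4 P8 similar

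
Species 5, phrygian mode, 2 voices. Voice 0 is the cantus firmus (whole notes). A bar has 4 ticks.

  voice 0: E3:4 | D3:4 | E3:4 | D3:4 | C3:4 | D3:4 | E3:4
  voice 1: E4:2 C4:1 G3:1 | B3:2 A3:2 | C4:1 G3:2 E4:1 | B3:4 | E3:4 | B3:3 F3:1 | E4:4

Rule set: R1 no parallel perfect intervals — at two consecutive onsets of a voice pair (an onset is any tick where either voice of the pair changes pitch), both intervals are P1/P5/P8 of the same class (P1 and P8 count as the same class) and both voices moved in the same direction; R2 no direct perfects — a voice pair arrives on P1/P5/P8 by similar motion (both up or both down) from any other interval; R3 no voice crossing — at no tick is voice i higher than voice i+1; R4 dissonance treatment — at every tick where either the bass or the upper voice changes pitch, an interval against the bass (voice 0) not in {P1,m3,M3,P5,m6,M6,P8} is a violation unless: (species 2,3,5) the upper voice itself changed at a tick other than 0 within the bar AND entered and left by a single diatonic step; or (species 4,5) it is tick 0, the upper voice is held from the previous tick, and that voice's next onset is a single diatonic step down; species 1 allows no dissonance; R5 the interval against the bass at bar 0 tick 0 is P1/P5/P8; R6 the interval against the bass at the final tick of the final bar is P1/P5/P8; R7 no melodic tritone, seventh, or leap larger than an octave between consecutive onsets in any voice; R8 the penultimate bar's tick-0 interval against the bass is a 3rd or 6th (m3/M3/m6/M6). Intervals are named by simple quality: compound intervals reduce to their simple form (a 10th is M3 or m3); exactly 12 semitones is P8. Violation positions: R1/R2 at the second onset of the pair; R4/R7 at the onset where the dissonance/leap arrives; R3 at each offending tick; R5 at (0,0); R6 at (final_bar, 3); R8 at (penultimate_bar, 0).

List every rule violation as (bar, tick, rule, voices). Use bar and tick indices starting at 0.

bar 0: v0=E3 v1=E4 downbeat P8
bar 1: v0=D3 v1=B3 downbeat M6
bar 2: v0=E3 v1=C4 downbeat m6
bar 3: v0=D3 v1=B3 downbeat M6
bar 4: v0=C3 v1=E3 downbeat M3
bar 5: v0=D3 v1=B3 downbeat M6
bar 6: v0=E3 v1=E4 downbeat P8
  -> R7 @ bar 5 tick 3 v(1,): B3->F3 leap 6st
  -> R2 @ bar 6 tick 0 v(0, 1): D3/F3 m3 -> E3/E4 P8 similar
  -> R7 @ bar 6 tick 0 v(1,): F3->E4 leap 11st

(5, 3, R7, (1,))
(6, 0, R2, (0, 1))
(6, 0, R7, (1,))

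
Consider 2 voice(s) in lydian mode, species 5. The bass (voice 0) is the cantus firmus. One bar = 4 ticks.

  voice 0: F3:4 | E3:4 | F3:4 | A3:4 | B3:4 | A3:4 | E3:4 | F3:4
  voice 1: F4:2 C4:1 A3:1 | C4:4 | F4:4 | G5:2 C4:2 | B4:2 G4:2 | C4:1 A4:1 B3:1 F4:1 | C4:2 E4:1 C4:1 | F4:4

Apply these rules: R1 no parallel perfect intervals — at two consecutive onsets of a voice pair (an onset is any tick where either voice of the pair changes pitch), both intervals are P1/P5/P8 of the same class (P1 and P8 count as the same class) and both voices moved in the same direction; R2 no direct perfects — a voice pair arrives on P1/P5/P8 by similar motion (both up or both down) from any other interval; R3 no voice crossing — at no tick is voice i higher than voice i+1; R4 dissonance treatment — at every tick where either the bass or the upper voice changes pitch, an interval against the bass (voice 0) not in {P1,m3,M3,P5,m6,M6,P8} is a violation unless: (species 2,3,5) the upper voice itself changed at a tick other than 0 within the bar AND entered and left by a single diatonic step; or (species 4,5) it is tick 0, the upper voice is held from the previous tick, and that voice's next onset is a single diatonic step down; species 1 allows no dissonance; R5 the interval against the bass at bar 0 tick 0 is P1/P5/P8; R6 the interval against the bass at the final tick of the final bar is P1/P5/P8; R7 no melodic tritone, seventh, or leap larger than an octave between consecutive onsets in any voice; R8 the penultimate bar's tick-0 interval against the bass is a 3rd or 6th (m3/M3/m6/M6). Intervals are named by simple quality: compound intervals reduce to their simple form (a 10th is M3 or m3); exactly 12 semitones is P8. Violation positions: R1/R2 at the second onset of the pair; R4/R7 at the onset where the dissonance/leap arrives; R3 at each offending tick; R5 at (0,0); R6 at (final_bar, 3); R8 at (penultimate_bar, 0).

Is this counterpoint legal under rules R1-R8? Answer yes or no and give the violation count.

bar 0: v0=F3 v1=F4 (P8)
bar 1: v0=E3 v1=C4 (m6)
bar 2: v0=F3 v1=F4 (P8)
bar 3: v0=A3 v1=G5 (m7)
bar 4: v0=B3 v1=B4 (P8)
bar 5: v0=A3 v1=C4 (m3)
bar 6: v0=E3 v1=C4 (m6)
bar 7: v0=F3 v1=F4 (P8)
  R2 @ bar2.0: E3/C4 m6 -> F3/F4 P8 similar
  R4 @ bar3.0: A3/G5 m7 untreated
  R7 @ bar3.0: F4->G5 leap 14st
  R7 @ bar3.2: G5->C4 leap 19st
  R2 @ bar4.0: A3/C4 m3 -> B3/B4 P8 similar
  R7 @ bar4.0: C4->B4 leap 11st
  R4 @ bar5.2: A3/B3 M2 untreated
  R7 @ bar5.2: A4->B3 leap 10st
  R7 @ bar5.3: B3->F4 leap 6st
  R2 @ bar7.0: E3/C4 m6 -> F3/F4 P8 similar

No (10 violations)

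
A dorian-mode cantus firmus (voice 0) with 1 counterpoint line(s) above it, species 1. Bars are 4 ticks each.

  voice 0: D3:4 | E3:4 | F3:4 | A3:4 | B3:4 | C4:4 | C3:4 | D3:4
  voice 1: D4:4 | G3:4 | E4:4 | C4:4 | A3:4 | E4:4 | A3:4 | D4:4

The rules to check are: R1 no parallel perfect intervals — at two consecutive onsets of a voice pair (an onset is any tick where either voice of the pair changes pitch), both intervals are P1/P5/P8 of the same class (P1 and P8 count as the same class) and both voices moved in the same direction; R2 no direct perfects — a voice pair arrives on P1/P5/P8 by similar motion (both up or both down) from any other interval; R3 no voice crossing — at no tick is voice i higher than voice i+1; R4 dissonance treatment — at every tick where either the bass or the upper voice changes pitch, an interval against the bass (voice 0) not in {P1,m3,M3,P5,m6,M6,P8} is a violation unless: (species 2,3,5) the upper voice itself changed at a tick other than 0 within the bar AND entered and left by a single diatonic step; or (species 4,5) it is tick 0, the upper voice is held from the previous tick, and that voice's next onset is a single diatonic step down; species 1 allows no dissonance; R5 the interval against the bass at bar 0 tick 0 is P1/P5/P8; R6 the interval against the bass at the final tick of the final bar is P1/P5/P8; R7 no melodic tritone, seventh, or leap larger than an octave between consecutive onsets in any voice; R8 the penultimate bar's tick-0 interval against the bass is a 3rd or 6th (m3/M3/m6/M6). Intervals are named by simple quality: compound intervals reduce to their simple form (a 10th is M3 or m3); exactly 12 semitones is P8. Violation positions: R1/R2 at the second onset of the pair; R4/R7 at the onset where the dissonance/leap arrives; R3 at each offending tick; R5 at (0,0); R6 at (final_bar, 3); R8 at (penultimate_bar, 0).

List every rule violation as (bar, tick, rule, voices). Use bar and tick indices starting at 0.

(2, 0, R4, (0, 1))
(4, 0, R3, (0, 1))
(4, 0, R4, (0, 1))
(4, 1, R3, (0, 1))
(4, 2, R3, (0, 1))
(4, 3, R3, (0, 1))
(7, 0, R2, (0, 1))

bar 0: v0=D3 v1=D4 downbeat P8
bar 1: v0=E3 v1=G3 downbeat m3
bar 2: v0=F3 v1=E4 downbeat M7
bar 3: v0=A3 v1=C4 downbeat m3
bar 4: v0=B3 v1=A3 downbeat M2
bar 5: v0=C4 v1=E4 downbeat M3
bar 6: v0=C3 v1=A3 downbeat M6
bar 7: v0=D3 v1=D4 downbeat P8
  -> R4 @ bar 2 tick 0 v(0, 1): F3/E4 M7 untreated
  -> R3 @ bar 4 tick 0 v(0, 1): B3 above A3
  -> R4 @ bar 4 tick 0 v(0, 1): B3/A3 M2 untreated
  -> R3 @ bar 4 tick 1 v(0, 1): B3 above A3
  -> R3 @ bar 4 tick 2 v(0, 1): B3 above A3
  -> R3 @ bar 4 tick 3 v(0, 1): B3 above A3
  -> R2 @ bar 7 tick 0 v(0, 1): C3/A3 M6 -> D3/D4 P8 similar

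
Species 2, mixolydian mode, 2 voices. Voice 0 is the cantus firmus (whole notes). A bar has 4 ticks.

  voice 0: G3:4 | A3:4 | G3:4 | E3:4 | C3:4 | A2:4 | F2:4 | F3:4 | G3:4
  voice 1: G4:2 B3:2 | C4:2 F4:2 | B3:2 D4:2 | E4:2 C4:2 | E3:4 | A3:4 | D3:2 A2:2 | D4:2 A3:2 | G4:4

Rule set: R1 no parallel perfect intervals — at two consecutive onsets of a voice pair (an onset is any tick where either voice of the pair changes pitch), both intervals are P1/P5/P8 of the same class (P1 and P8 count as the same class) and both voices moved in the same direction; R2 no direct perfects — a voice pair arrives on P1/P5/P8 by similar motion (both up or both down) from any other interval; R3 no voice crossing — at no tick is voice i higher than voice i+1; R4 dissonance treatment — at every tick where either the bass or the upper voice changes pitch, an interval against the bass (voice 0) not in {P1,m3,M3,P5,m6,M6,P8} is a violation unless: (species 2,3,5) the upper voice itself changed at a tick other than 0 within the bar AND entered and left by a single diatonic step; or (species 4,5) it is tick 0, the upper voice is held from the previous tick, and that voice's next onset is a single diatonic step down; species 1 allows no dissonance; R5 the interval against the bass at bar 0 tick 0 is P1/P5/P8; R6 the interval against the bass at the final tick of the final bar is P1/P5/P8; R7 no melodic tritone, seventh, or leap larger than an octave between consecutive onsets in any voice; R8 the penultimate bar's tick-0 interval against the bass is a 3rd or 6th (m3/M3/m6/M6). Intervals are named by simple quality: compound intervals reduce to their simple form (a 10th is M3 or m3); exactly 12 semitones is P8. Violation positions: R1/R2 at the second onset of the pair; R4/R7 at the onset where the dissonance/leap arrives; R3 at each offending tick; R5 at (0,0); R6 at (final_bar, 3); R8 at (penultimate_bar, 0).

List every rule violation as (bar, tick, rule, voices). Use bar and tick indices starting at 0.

bar 0: v0=G3 v1=G4 downbeat P8
bar 1: v0=A3 v1=C4 downbeat m3
bar 2: v0=G3 v1=B3 downbeat M3
bar 3: v0=E3 v1=E4 downbeat P8
bar 4: v0=C3 v1=E3 downbeat M3
bar 5: v0=A2 v1=A3 downbeat P8
bar 6: v0=F2 v1=D3 downbeat M6
bar 7: v0=F3 v1=D4 downbeat M6
bar 8: v0=G3 v1=G4 downbeat P8
  -> R7 @ bar 2 tick 0 v(1,): F4->B3 leap 6st
  -> R7 @ bar 7 tick 0 v(1,): A2->D4 leap 17st
  -> R2 @ bar 8 tick 0 v(0, 1): F3/A3 M3 -> G3/G4 P8 similar
  -> R7 @ bar 8 tick 0 v(1,): A3->G4 leap 10st

(2, 0, R7, (1,))
(7, 0, R7, (1,))
(8, 0, R2, (0, 1))
(8, 0, R7, (1,))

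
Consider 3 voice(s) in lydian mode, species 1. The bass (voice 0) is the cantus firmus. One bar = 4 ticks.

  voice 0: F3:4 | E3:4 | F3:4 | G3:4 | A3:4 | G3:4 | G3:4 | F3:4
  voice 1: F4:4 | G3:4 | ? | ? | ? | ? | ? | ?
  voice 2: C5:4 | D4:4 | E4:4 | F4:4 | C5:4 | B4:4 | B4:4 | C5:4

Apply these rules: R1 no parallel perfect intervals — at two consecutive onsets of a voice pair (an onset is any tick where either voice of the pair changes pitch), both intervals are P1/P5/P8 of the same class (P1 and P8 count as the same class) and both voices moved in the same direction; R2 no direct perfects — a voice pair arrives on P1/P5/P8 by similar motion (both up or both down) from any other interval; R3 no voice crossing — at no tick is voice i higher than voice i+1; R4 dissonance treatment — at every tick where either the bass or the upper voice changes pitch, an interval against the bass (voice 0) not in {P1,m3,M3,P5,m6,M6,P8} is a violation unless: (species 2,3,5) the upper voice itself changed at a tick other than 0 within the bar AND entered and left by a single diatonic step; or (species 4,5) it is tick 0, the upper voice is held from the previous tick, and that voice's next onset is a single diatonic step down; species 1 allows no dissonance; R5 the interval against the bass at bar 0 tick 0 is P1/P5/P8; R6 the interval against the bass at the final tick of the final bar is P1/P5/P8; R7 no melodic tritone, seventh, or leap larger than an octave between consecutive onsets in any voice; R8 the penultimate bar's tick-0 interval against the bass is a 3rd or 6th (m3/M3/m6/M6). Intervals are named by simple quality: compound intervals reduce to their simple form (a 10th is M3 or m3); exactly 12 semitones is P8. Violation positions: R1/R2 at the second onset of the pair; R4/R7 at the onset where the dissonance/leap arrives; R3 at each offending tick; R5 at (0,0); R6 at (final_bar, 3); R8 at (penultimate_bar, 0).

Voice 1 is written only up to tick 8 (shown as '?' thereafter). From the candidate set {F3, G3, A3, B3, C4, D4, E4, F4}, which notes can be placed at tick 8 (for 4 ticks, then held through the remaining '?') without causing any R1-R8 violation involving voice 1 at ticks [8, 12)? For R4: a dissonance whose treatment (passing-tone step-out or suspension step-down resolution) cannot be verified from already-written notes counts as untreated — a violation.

F3: legal
G3: violates R4
A3: violates R1
B3: violates R4
C4: violates R2
D4: legal
E4: violates R2,R4
F4: violates R2,R3,R7

{D4, F3}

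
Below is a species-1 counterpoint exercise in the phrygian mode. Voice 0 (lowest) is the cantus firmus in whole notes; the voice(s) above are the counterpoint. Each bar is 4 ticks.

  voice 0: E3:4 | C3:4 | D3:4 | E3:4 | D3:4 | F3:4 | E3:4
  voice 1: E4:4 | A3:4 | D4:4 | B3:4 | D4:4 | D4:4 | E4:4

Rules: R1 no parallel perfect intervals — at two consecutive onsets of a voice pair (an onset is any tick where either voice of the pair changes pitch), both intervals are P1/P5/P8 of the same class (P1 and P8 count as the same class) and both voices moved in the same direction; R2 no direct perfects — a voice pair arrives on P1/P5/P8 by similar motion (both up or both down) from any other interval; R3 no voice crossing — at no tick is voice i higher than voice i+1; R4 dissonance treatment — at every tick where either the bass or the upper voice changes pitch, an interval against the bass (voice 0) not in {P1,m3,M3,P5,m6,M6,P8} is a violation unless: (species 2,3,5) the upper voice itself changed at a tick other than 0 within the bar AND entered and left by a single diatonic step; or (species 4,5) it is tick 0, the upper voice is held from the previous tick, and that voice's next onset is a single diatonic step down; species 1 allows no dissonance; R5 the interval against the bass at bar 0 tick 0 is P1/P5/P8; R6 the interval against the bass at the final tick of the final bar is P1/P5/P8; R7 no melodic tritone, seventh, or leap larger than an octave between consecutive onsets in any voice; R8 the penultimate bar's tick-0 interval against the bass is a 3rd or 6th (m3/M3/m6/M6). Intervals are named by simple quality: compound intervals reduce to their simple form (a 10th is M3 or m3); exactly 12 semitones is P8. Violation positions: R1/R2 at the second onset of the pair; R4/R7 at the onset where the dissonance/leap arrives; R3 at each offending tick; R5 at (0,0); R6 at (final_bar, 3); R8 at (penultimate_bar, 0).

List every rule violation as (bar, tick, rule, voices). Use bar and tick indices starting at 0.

(2, 0, R2, (0, 1))

bar 0: v0=E3 v1=E4 downbeat P8
bar 1: v0=C3 v1=A3 downbeat M6
bar 2: v0=D3 v1=D4 downbeat P8
bar 3: v0=E3 v1=B3 downbeat P5
bar 4: v0=D3 v1=D4 downbeat P8
bar 5: v0=F3 v1=D4 downbeat M6
bar 6: v0=E3 v1=E4 downbeat P8
  -> R2 @ bar 2 tick 0 v(0, 1): C3/A3 M6 -> D3/D4 P8 similar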